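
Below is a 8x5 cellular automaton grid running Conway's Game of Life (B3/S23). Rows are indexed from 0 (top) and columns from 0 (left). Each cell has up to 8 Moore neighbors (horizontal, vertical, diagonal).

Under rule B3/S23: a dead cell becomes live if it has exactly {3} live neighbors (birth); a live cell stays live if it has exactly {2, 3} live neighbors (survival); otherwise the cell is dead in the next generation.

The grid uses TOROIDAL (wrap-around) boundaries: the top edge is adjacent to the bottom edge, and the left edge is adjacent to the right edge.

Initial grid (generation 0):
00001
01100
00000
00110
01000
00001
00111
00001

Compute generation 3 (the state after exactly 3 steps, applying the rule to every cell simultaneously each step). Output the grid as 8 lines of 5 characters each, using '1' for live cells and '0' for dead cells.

Answer: 11111
01010
01110
01110
10110
01010
01100
00000

Derivation:
Simulating step by step:
Generation 0 (given above): 11 live cells
Generation 1: 14 live cells
10010
00000
01010
00100
00110
10101
10001
10001
Generation 2: 11 live cells
10000
00101
00100
01000
00101
10100
00000
01010
Generation 3: 20 live cells
(generation 3 grid is the final answer)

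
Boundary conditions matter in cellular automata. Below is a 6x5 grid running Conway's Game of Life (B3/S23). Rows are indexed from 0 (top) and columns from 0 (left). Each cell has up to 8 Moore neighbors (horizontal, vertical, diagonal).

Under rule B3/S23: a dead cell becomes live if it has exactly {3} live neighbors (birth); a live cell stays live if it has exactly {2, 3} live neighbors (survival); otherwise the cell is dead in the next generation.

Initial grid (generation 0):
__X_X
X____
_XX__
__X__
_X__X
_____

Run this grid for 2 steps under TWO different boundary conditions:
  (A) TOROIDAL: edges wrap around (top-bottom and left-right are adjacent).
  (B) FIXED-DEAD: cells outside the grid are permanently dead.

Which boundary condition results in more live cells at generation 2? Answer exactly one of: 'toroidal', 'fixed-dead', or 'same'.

Answer: toroidal

Derivation:
Under TOROIDAL boundary, generation 2:
_XXX_
__XX_
X____
__XX_
_XXX_
_____
Population = 11

Under FIXED-DEAD boundary, generation 2:
_____
_XXX_
_X___
_XXX_
_____
_____
Population = 7

Comparison: toroidal=11, fixed-dead=7 -> toroidal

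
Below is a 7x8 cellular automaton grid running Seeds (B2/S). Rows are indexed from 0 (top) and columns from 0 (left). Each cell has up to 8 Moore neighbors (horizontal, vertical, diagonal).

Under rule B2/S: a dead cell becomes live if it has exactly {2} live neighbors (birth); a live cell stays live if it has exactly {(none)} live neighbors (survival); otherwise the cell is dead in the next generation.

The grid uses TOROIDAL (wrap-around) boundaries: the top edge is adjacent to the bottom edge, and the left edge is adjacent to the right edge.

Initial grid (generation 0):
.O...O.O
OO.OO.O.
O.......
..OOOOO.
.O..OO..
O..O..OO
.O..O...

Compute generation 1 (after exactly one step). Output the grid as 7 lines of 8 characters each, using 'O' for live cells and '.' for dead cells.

Simulating step by step:
Generation 0 (given above): 23 live cells
Generation 1: 3 live cells
(generation 1 grid is the final answer)

Answer: ........
........
........
O......O
........
........
...O....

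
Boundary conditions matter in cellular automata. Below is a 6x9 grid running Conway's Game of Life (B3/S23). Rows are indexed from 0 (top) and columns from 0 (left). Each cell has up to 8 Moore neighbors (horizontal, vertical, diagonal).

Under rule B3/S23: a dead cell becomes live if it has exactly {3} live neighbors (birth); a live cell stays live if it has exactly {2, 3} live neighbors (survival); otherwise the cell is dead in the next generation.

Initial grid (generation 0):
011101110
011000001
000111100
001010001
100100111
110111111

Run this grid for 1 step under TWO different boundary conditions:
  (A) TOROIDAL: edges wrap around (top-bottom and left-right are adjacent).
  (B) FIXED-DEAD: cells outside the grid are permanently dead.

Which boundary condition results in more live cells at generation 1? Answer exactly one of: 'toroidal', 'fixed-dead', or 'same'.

Answer: fixed-dead

Derivation:
Under TOROIDAL boundary, generation 1:
000000000
110000000
110011010
101000001
000000000
000000000
Population = 10

Under FIXED-DEAD boundary, generation 1:
010100110
010000000
010011010
001000001
100000000
111111001
Population = 19

Comparison: toroidal=10, fixed-dead=19 -> fixed-dead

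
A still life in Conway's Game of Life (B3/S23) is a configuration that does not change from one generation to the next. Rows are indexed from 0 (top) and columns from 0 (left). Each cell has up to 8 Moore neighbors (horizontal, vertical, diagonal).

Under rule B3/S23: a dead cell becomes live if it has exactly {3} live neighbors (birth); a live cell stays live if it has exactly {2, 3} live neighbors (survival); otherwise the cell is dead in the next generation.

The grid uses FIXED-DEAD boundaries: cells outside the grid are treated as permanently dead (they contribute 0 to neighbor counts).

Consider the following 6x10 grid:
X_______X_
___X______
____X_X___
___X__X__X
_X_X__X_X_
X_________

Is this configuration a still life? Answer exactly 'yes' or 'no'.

Answer: no

Derivation:
Compute generation 1 and compare to generation 0 (given above):
Generation 1:
__________
__________
___XXX____
__XXX_X___
__X____X__
__________
Cell (0,0) differs: gen0=1 vs gen1=0 -> NOT a still life.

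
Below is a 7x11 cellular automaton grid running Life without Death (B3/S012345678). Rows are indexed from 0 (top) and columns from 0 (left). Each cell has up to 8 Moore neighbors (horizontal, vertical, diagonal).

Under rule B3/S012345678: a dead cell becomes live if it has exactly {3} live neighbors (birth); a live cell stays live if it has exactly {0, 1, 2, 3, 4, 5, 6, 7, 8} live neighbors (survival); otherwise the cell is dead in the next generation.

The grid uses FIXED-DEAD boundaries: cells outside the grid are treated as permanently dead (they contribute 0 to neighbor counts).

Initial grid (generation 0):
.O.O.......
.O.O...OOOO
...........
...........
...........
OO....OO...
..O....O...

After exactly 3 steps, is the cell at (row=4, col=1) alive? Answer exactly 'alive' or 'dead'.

Simulating step by step:
Generation 0 (given above): 14 live cells
Generation 1: 20 live cells
.O.O....OO.
.O.O...OOOO
........OO.
...........
...........
OO....OO...
.OO...OO...
Generation 2: 26 live cells
.O.O...OOOO
.O.O...OOOO
.......OOOO
...........
...........
OOO...OO...
OOO...OO...
Generation 3: 30 live cells
.O.O...OOOO
.O.O..OOOOO
.......OOOO
........OO.
.O.........
OOO...OO...
OOO...OO...

Cell (4,1) at generation 3: 1 -> alive

Answer: alive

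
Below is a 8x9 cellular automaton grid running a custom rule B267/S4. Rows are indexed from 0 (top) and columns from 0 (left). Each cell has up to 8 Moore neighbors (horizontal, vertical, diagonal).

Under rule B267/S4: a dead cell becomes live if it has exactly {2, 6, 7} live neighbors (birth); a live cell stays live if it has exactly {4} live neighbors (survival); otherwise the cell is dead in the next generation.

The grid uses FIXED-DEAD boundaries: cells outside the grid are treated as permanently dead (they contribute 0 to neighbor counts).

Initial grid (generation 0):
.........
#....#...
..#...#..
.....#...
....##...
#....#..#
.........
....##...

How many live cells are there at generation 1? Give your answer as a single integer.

Simulating step by step:
Generation 0 (given above): 12 live cells
Generation 1: 7 live cells
.........
.#....#..
.#..#....
...#.....
.........
......#..
......#..
.........
Population at generation 1: 7

Answer: 7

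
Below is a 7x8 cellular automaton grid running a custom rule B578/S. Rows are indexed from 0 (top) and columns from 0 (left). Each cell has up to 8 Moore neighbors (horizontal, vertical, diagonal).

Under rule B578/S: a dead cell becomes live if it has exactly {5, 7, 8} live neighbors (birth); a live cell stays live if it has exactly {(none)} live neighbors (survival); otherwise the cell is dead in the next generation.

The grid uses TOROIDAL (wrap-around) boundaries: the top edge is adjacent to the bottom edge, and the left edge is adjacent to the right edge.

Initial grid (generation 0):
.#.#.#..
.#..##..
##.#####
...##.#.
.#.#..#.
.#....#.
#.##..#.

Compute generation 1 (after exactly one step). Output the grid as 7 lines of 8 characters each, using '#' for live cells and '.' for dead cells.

Simulating step by step:
Generation 0 (given above): 25 live cells
Generation 1: 8 live cells
(generation 1 grid is the final answer)

Answer: ..#.#...
#.#...#.
........
..#....#
........
..#.....
........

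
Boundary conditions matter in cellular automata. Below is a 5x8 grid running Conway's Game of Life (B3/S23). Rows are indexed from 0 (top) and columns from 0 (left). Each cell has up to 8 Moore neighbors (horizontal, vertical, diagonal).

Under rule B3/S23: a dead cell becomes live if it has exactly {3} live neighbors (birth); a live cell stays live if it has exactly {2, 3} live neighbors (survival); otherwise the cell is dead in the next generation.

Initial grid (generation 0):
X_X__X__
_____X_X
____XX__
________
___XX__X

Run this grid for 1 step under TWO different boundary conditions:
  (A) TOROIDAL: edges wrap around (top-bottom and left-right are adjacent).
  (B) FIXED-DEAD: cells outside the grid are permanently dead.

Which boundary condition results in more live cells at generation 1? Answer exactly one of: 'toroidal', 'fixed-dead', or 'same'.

Answer: toroidal

Derivation:
Under TOROIDAL boundary, generation 1:
X__X_X_X
_____X__
____XXX_
___X_X__
___XX___
Population = 12

Under FIXED-DEAD boundary, generation 1:
______X_
_____X__
____XXX_
___X_X__
________
Population = 7

Comparison: toroidal=12, fixed-dead=7 -> toroidal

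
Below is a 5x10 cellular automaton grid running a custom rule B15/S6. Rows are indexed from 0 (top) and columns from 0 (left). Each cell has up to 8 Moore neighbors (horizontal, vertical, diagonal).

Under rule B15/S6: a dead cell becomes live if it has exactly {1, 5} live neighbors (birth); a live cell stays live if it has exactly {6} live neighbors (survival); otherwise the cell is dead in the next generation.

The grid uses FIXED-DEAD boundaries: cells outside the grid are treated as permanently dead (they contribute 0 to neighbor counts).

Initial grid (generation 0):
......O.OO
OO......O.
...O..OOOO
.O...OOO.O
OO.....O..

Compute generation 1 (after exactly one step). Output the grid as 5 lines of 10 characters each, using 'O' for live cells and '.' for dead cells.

Answer: ..O..O....
...OO....O
..........
...O......
....O....O

Derivation:
Simulating step by step:
Generation 0 (given above): 19 live cells
Generation 1: 8 live cells
(generation 1 grid is the final answer)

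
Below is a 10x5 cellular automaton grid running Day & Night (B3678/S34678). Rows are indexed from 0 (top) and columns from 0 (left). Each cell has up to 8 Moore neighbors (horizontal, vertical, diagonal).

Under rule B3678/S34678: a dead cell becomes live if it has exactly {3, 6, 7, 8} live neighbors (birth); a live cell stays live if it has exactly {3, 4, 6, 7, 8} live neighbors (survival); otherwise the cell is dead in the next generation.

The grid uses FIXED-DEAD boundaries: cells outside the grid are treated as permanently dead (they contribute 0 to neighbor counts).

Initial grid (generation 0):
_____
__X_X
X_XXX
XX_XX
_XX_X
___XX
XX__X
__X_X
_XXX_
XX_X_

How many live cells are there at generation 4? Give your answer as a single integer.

Simulating step by step:
Generation 0 (given above): 26 live cells
Generation 1: 25 live cells
_____
_X___
__XXX
X_XXX
XXXXX
X__XX
__X_X
X_X__
XX_XX
_X___
Generation 2: 17 live cells
_____
__XX_
__X_X
_XXX_
X__X_
___XX
_____
__X_X
XX___
X_X__
Generation 3: 13 live cells
_____
___X_
___X_
_XXXX
_X_X_
_____
____X
_X___
_XXX_
_____
Generation 4: 8 live cells
_____
_____
___X_
___XX
___XX
_____
_____
___X_
__X__
__X__
Population at generation 4: 8

Answer: 8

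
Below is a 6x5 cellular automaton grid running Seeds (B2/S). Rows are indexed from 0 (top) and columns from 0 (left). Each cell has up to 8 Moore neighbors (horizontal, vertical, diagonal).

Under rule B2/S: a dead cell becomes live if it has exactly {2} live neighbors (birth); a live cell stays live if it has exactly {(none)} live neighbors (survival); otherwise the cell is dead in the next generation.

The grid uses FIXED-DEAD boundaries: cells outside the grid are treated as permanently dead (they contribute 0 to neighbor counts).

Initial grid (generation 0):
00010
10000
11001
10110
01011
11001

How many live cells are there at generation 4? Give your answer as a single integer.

Answer: 5

Derivation:
Simulating step by step:
Generation 0 (given above): 14 live cells
Generation 1: 3 live cells
00000
00111
00000
00000
00000
00000
Generation 2: 4 live cells
00101
00000
00101
00000
00000
00000
Generation 3: 6 live cells
00010
01101
00010
00010
00000
00000
Generation 4: 5 live cells
01001
00000
01000
00101
00000
00000
Population at generation 4: 5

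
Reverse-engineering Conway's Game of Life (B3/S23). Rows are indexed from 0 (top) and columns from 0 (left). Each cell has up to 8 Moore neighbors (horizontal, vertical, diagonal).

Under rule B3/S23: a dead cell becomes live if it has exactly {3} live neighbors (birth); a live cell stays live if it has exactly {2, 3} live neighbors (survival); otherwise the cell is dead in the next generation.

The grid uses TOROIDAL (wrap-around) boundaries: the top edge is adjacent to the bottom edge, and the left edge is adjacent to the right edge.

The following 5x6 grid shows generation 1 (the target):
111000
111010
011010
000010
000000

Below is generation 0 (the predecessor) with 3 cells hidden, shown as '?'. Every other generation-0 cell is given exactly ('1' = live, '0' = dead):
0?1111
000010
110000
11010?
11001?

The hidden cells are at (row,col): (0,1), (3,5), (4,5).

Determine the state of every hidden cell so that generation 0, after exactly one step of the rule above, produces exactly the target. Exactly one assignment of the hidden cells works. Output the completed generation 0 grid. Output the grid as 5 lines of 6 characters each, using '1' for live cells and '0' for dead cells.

Hidden generation-0 cells (in order): (0,1), (3,5), (4,5).
A hidden cell only influences target cells in its own 3x3 neighborhood. Try each of the 2^3 = 8 assignments, step the completed generation 0 forward once under B3/S23, and compare with the target:
  (0,1)=0 (3,5)=0 (4,5)=0 -> step gives (2,0)='1' but target has '0' -> reject
  (0,1)=0 (3,5)=0 (4,5)=1 -> step gives (0,0)='0' but target has '1' -> reject
  (0,1)=0 (3,5)=1 (4,5)=0 -> step reproduces the target at every cell -> ACCEPT
  (0,1)=0 (3,5)=1 (4,5)=1 -> step gives (0,0)='0' but target has '1' -> reject
  (0,1)=1 (3,5)=0 (4,5)=0 -> step gives (0,0)='0' but target has '1' -> reject
  (0,1)=1 (3,5)=0 (4,5)=1 -> step gives (0,0)='0' but target has '1' -> reject
  (0,1)=1 (3,5)=1 (4,5)=0 -> step gives (0,0)='0' but target has '1' -> reject
  (0,1)=1 (3,5)=1 (4,5)=1 -> step gives (0,0)='0' but target has '1' -> reject
Unique solution: (0,1)=dead, (3,5)=live, (4,5)=dead.
Check: live-neighbor counts of every cell in the completed generation 0:
332444
333434
433234
654134
545556
Applying B3/S23 to generation 0 with these counts gives:
111000
111010
011010
000010
000000
which matches the target exactly.

Answer: 001111
000010
110000
110101
110010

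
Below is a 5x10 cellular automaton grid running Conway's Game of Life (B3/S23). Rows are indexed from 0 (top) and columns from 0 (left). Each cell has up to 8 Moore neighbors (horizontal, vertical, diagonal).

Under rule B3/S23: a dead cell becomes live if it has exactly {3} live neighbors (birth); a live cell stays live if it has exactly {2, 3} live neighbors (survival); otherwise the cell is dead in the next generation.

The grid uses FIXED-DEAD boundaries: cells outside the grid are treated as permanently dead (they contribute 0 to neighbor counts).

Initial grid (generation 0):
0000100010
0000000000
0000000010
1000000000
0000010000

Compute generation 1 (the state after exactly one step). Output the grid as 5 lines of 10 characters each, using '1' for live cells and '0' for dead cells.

Simulating step by step:
Generation 0 (given above): 5 live cells
Generation 1: 0 live cells
(generation 1 grid is the final answer)

Answer: 0000000000
0000000000
0000000000
0000000000
0000000000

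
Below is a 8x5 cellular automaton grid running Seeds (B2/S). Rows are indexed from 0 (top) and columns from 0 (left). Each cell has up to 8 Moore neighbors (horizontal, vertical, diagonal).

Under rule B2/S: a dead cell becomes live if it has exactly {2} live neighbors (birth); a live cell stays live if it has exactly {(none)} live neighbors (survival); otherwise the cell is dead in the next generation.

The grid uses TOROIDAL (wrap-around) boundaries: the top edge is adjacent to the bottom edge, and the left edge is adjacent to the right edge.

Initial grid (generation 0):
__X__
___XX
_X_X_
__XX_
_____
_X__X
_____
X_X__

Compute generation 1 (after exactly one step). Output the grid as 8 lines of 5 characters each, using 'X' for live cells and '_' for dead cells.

Answer: X____
XX___
X____
_X__X
XX__X
X____
__XXX
___X_

Derivation:
Simulating step by step:
Generation 0 (given above): 11 live cells
Generation 1: 14 live cells
(generation 1 grid is the final answer)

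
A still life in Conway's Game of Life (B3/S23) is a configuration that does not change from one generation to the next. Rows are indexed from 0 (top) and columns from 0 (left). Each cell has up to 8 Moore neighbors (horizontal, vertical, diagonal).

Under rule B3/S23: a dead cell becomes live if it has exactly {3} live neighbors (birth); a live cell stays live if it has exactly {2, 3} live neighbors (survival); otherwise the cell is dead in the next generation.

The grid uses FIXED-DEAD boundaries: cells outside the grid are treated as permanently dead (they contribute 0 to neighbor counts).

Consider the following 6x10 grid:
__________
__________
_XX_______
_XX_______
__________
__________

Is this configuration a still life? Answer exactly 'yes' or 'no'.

Compute generation 1 and compare to generation 0 (given above):
Generation 1:
__________
__________
_XX_______
_XX_______
__________
__________
The grids are IDENTICAL -> still life.

Answer: yes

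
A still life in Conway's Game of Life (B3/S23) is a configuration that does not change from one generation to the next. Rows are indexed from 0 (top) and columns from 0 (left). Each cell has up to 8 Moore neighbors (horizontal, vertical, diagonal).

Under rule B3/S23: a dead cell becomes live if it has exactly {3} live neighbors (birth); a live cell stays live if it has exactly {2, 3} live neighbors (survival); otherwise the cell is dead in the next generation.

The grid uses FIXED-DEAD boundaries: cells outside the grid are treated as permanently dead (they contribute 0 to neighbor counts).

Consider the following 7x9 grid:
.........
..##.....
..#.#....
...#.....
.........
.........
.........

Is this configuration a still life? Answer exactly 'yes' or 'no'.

Compute generation 1 and compare to generation 0 (given above):
Generation 1:
.........
..##.....
..#.#....
...#.....
.........
.........
.........
The grids are IDENTICAL -> still life.

Answer: yes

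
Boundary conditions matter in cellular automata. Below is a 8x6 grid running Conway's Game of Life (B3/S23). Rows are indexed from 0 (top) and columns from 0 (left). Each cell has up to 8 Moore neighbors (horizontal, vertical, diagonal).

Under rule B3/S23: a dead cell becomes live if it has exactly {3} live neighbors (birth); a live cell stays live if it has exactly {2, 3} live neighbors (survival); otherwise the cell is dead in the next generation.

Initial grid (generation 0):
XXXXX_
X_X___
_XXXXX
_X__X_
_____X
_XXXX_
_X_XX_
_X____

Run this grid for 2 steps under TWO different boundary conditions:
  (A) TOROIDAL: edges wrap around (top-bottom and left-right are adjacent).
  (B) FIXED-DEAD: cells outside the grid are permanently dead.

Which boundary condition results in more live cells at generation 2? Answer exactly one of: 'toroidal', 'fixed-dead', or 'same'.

Answer: fixed-dead

Derivation:
Under TOROIDAL boundary, generation 2:
X___XX
X_____
______
_X__X_
__X__X
__X_X_
_X__X_
_X____
Population = 13

Under FIXED-DEAD boundary, generation 2:
_X____
X__X_X
XX__XX
XX__XX
XXX___
_XX_XX
XXX___
_X____
Population = 23

Comparison: toroidal=13, fixed-dead=23 -> fixed-dead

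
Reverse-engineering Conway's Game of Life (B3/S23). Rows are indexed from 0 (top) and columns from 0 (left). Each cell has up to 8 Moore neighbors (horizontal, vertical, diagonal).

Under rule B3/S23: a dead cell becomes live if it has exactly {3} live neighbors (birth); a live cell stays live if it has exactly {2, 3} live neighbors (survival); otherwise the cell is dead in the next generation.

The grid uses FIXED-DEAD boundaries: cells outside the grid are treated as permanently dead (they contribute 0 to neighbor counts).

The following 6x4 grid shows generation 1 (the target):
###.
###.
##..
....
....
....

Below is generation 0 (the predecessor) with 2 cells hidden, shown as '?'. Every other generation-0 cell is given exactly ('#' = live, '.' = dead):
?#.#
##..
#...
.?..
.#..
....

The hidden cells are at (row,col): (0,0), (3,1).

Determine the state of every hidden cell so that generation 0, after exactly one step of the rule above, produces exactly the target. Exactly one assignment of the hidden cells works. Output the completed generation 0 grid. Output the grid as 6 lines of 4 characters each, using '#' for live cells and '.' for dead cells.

Answer: .#.#
##..
#...
....
.#..
....

Derivation:
Hidden generation-0 cells (in order): (0,0), (3,1).
A hidden cell only influences target cells in its own 3x3 neighborhood. Try each of the 2^2 = 4 assignments, step the completed generation 0 forward once under B3/S23, and compare with the target:
  (0,0)=. (3,1)=. -> step reproduces the target at every cell -> ACCEPT
  (0,0)=. (3,1)=# -> step gives (2,1)='.' but target has '#' -> reject
  (0,0)=# (3,1)=. -> step gives (1,0)='.' but target has '#' -> reject
  (0,0)=# (3,1)=# -> step gives (1,0)='.' but target has '#' -> reject
Unique solution: (0,0)=dead, (3,1)=dead.
Check: live-neighbor counts of every cell in the completed generation 0:
3230
3331
2310
2210
1010
1110
Applying B3/S23 to generation 0 with these counts gives:
###.
###.
##..
....
....
....
which matches the target exactly.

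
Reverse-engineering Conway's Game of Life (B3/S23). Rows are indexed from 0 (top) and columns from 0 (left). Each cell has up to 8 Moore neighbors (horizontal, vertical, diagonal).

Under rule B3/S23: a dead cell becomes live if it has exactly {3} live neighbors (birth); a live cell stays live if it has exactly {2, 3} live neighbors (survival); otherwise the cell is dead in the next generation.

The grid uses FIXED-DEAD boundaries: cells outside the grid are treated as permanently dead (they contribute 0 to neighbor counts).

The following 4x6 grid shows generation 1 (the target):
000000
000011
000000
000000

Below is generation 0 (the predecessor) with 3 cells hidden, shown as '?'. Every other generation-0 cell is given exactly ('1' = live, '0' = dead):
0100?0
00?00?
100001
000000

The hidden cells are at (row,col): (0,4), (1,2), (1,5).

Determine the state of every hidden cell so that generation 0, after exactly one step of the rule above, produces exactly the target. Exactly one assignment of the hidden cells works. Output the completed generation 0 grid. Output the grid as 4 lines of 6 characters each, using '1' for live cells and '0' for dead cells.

Hidden generation-0 cells (in order): (0,4), (1,2), (1,5).
A hidden cell only influences target cells in its own 3x3 neighborhood. Try each of the 2^3 = 8 assignments, step the completed generation 0 forward once under B3/S23, and compare with the target:
  (0,4)=0 (1,2)=0 (1,5)=0 -> step gives (1,4)='0' but target has '1' -> reject
  (0,4)=0 (1,2)=0 (1,5)=1 -> step gives (1,4)='0' but target has '1' -> reject
  (0,4)=0 (1,2)=1 (1,5)=0 -> step gives (1,1)='1' but target has '0' -> reject
  (0,4)=0 (1,2)=1 (1,5)=1 -> step gives (1,1)='1' but target has '0' -> reject
  (0,4)=1 (1,2)=0 (1,5)=0 -> step gives (1,4)='0' but target has '1' -> reject
  (0,4)=1 (1,2)=0 (1,5)=1 -> step reproduces the target at every cell -> ACCEPT
  (0,4)=1 (1,2)=1 (1,5)=0 -> step gives (1,1)='1' but target has '0' -> reject
  (0,4)=1 (1,2)=1 (1,5)=1 -> step gives (1,1)='1' but target has '0' -> reject
Unique solution: (0,4)=live, (1,2)=dead, (1,5)=live.
Check: live-neighbor counts of every cell in the completed generation 0:
101112
221132
010021
110011
Applying B3/S23 to generation 0 with these counts gives:
000000
000011
000000
000000
which matches the target exactly.

Answer: 010010
000001
100001
000000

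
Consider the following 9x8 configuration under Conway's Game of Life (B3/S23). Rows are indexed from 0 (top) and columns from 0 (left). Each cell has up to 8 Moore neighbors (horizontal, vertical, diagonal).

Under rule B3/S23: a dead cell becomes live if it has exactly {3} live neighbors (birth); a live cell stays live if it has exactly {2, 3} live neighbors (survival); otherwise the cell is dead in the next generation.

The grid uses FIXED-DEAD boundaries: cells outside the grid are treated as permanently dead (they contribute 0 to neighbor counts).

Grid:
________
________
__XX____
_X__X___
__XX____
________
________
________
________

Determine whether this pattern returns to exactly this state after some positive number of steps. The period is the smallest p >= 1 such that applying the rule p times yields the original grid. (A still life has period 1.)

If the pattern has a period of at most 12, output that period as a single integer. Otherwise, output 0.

Answer: 1

Derivation:
Simulating and comparing each generation to the original:
Gen 0 (original, given above): 6 live cells
Gen 1: 6 live cells, MATCHES original -> period = 1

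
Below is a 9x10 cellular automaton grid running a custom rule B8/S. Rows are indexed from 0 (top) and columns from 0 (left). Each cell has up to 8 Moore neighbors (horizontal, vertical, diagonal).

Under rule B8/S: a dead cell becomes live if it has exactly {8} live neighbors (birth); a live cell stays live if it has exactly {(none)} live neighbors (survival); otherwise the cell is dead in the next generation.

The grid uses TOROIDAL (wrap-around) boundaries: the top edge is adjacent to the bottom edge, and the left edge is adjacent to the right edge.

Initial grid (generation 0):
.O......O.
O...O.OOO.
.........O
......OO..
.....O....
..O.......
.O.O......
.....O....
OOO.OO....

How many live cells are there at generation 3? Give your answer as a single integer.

Answer: 0

Derivation:
Simulating step by step:
Generation 0 (given above): 20 live cells
Generation 1: 0 live cells
..........
..........
..........
..........
..........
..........
..........
..........
..........
Generation 2: 0 live cells
..........
..........
..........
..........
..........
..........
..........
..........
..........
Generation 3: 0 live cells
..........
..........
..........
..........
..........
..........
..........
..........
..........
Population at generation 3: 0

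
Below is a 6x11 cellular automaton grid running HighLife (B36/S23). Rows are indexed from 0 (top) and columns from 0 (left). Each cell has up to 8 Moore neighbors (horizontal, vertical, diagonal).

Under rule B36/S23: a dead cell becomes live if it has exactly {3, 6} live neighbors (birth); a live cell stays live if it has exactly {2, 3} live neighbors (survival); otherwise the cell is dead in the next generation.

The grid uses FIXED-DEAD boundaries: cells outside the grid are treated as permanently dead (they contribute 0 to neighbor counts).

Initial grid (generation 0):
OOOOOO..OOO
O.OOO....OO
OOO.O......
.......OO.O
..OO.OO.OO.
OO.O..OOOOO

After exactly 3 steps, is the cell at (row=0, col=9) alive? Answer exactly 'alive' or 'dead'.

Answer: alive

Derivation:
Simulating step by step:
Generation 0 (given above): 36 live cells
Generation 1: 27 live cells
O....O..O.O
........O.O
O.O.O...O.O
....OOOOO..
.OOOOO.....
.O.OOOO...O
Generation 2: 18 live cells
...........
.O.....OOOO
...OO.O.O..
...O..OOOO.
.O....O....
.O....O....
Generation 3: 22 live cells
........OO.
.......OOO.
..OOOOO..OO
..OOO.O.OO.
..O..OO.O..
...........

Cell (0,9) at generation 3: 1 -> alive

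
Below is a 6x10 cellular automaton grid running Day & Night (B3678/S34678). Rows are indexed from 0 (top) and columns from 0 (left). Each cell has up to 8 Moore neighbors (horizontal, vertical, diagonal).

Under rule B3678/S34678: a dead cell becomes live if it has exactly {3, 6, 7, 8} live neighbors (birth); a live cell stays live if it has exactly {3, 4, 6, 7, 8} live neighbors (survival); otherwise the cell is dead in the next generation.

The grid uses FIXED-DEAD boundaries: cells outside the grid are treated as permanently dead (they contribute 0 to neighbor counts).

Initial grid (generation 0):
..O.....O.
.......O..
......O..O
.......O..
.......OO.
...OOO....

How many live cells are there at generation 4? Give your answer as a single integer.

Simulating step by step:
Generation 0 (given above): 11 live cells
Generation 1: 7 live cells
..........
........O.
.......OO.
......OO..
....O.O...
..........
Generation 2: 10 live cells
..........
.......O..
......OOO.
.....OOOO.
.....O.O..
..........
Generation 3: 12 live cells
..........
......OOO.
.....O.OO.
.....OOOO.
.......OO.
..........
Generation 4: 12 live cells
.......O..
......OOO.
.....OOO.O
.......O.O
.......OO.
..........
Population at generation 4: 12

Answer: 12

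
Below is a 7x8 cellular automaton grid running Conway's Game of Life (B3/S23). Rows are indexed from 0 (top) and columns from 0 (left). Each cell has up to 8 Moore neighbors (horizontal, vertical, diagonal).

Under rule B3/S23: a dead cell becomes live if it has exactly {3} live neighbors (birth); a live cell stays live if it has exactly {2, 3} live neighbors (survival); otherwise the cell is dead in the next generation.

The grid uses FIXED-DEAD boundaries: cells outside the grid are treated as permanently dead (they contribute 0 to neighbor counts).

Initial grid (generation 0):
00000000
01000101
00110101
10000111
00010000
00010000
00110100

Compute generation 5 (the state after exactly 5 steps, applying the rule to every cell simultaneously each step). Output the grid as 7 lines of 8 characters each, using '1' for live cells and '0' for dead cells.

Simulating step by step:
Generation 0 (given above): 16 live cells
Generation 1: 16 live cells
00000000
00101000
01100101
00110101
00001010
00010000
00111000
Generation 2: 19 live cells
00000000
01110000
01000100
01110101
00101110
00100100
00111000
Generation 3: 13 live cells
00100000
01100000
10000010
01010000
00000000
01100010
00111000
Generation 4: 11 live cells
01100000
01100000
10000000
00000000
01000000
01100000
01110000
Generation 5: 11 live cells
(generation 5 grid is the final answer)

Answer: 01100000
10100000
01000000
00000000
01100000
10010000
01010000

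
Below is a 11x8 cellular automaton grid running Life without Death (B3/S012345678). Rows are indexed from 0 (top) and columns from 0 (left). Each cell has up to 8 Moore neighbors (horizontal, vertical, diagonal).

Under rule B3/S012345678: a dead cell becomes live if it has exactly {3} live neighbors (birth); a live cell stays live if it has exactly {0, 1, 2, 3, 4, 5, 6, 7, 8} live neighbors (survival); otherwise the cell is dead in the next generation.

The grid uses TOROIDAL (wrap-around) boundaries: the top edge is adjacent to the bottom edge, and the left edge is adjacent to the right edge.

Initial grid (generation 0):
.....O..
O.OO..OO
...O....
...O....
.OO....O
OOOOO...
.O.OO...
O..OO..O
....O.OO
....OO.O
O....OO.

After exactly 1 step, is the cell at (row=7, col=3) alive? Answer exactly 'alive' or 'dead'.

Simulating step by step:
Generation 0 (given above): 32 live cells
Generation 1: 45 live cells
OO..OO..
O.OOO.OO
...OO..O
...O....
.OO.O..O
OOOOO...
.O.OOO.O
O.OOO.OO
....O.OO
O...OO.O
O....OOO

Cell (7,3) at generation 1: 1 -> alive

Answer: alive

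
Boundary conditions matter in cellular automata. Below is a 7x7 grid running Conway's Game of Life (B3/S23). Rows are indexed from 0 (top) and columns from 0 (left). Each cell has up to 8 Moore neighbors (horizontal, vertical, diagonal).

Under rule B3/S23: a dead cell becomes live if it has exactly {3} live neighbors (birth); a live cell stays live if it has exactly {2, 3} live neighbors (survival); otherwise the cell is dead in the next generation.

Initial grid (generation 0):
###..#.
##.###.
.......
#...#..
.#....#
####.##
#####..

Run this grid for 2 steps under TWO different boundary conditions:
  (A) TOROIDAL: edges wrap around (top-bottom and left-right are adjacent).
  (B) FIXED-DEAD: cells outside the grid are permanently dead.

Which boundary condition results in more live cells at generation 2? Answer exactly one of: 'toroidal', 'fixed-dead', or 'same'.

Under TOROIDAL boundary, generation 2:
.....##
####...
.###.#.
####.#.
....#..
....#..
.......
Population = 17

Under FIXED-DEAD boundary, generation 2:
.###.#.
#....##
####.#.
..##.#.
....#.#
...#..#
....###
Population = 22

Comparison: toroidal=17, fixed-dead=22 -> fixed-dead

Answer: fixed-dead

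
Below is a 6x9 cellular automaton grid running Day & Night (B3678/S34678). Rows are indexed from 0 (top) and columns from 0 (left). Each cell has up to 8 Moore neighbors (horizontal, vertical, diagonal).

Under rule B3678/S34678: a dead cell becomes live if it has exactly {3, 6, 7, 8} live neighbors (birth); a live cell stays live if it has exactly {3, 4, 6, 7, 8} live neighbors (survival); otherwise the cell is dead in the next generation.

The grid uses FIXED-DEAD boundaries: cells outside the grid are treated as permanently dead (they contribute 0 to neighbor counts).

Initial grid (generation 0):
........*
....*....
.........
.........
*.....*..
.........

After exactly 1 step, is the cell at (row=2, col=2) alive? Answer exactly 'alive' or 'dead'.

Answer: dead

Derivation:
Simulating step by step:
Generation 0 (given above): 4 live cells
Generation 1: 0 live cells
.........
.........
.........
.........
.........
.........

Cell (2,2) at generation 1: 0 -> dead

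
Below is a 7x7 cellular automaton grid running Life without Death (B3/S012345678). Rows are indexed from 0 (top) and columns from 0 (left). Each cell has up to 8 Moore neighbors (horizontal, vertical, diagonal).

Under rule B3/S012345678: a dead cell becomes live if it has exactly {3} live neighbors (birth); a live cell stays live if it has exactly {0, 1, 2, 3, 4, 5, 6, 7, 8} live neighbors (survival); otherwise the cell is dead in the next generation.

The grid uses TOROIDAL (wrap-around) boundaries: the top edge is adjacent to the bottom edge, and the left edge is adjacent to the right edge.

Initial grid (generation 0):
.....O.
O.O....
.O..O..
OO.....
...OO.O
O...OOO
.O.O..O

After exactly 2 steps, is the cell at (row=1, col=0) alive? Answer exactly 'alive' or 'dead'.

Simulating step by step:
Generation 0 (given above): 17 live cells
Generation 1: 29 live cells
OOO..OO
OOO....
.OO.O..
OOOOOO.
.O.OO.O
O.O.OOO
.O.O..O
Generation 2: 34 live cells
OOOO.OO
OOO..O.
.OO.OOO
OOOOOOO
.O.OO.O
O.O.OOO
.O.O..O

Cell (1,0) at generation 2: 1 -> alive

Answer: alive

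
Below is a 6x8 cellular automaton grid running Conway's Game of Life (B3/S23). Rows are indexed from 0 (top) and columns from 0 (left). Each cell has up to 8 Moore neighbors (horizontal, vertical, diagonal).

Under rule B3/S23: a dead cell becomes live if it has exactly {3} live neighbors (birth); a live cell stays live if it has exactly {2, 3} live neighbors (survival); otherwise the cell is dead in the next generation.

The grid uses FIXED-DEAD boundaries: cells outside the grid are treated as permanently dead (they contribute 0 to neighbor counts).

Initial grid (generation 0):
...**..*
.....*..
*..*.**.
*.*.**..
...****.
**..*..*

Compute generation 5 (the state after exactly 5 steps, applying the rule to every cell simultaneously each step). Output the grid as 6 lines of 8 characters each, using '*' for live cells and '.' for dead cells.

Answer: ..*.*...
..*.*...
.*..*...
.*.**...
....*...
..***...

Derivation:
Simulating step by step:
Generation 0 (given above): 20 live cells
Generation 1: 14 live cells
....*...
...*.*..
.*.*..*.
.**.....
*.*...*.
...**.*.
Generation 2: 13 live cells
....*...
..**.*..
.*.**...
*..*....
..*..*..
...*.*..
Generation 3: 10 live cells
...**...
..*..*..
.*......
.*.*....
..**....
....*...
Generation 4: 12 live cells
...**...
..***...
.*......
.*.*....
..***...
...*....
Generation 5: 13 live cells
(generation 5 grid is the final answer)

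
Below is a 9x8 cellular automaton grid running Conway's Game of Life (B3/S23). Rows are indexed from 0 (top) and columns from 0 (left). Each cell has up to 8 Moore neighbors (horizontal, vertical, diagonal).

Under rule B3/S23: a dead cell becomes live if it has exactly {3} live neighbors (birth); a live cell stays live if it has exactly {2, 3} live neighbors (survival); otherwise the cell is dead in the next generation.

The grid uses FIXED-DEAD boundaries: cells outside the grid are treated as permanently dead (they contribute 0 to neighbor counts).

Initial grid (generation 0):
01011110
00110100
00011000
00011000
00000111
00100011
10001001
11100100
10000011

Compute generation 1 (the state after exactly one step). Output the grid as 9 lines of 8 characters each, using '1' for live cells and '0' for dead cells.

Simulating step by step:
Generation 0 (given above): 28 live cells
Generation 1: 21 live cells
(generation 1 grid is the final answer)

Answer: 00010110
00000010
00000100
00010010
00011101
00000000
10110101
10000101
10000010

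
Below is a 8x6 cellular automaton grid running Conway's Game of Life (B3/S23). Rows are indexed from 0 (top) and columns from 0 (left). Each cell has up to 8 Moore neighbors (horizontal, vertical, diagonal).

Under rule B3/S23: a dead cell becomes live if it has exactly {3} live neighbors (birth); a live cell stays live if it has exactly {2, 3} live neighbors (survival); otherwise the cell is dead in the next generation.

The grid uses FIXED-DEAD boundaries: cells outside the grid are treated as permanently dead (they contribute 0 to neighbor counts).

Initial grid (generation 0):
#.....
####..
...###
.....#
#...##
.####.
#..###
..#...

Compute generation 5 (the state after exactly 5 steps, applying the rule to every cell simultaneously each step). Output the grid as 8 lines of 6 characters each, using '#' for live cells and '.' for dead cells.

Simulating step by step:
Generation 0 (given above): 21 live cells
Generation 1: 19 live cells
#.#...
####..
.#.#.#
...#..
.##..#
###...
.....#
...##.
Generation 2: 20 live cells
#.##..
#..##.
##.#..
.#.#..
#..#..
#.#...
.####.
....#.
Generation 3: 21 live cells
.####.
#...#.
##.#..
.#.##.
#..#..
#...#.
.##.#.
..#.#.
Generation 4: 25 live cells
.####.
#...#.
##.#..
.#.##.
####..
#.#.#.
.##.##
.##...
Generation 5: 20 live cells
(generation 5 grid is the final answer)

Answer: .####.
#...#.
##.#..
....#.
#.....
#...##
#...##
.###..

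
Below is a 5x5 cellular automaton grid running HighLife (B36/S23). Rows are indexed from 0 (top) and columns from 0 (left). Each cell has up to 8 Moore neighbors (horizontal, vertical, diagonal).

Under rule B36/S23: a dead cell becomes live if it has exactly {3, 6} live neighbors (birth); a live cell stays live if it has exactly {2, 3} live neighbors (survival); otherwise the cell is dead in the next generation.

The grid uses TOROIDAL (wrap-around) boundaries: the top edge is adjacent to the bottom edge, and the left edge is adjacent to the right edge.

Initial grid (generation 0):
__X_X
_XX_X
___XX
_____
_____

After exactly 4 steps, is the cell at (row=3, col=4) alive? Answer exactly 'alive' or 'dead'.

Simulating step by step:
Generation 0 (given above): 7 live cells
Generation 1: 11 live cells
XXX__
_XXXX
X_XXX
_____
_____
Generation 2: 7 live cells
X___X
X____
X____
___XX
_X___
Generation 3: 9 live cells
XX__X
XX___
X____
X___X
___X_
Generation 4: 7 live cells
_XX_X
_____
_____
X___X
_X_X_

Cell (3,4) at generation 4: 1 -> alive

Answer: alive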